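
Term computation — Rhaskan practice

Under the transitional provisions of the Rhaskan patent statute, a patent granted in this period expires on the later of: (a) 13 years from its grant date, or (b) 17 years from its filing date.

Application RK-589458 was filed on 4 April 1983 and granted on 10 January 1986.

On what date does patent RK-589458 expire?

(a) grant + 13 years → 10 January 1999.
(b) filing + 17 years → 4 April 2000.
Later of the two: 4 April 2000.

April 4, 2000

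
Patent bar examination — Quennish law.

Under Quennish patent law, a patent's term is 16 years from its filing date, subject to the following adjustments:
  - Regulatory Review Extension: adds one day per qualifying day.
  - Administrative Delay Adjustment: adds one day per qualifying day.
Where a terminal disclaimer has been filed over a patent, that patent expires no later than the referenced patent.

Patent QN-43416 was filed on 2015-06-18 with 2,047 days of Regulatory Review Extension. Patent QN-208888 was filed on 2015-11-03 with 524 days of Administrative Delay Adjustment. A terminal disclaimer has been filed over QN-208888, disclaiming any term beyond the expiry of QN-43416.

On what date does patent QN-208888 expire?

Natural term of QN-208888:
  Base: filing + 16 years → 3 November 2031.
  Administrative Delay Adjustment: +524 days → 10 April 2033.
Expiry of referenced patent QN-43416:
  Base: filing + 16 years → 18 June 2031.
  Regulatory Review Extension: +2047 days → 24 January 2037.
Terminal disclaimer: QN-208888 expires on the earlier of 10 April 2033 and 24 January 2037.

April 10, 2033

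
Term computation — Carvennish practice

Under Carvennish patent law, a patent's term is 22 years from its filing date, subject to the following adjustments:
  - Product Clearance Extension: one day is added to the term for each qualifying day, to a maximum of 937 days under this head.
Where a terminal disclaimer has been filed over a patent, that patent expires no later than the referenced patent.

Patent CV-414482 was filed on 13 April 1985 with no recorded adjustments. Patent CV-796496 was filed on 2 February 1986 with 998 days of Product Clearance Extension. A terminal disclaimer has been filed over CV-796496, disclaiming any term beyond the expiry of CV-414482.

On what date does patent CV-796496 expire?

April 13, 2007

Natural term of CV-796496:
  Base: filing + 22 years → 2 February 2008.
  Product Clearance Extension: 998 days claimed exceeds the 937-day cap, so +937 days → 27 August 2010.
Expiry of referenced patent CV-414482:
  Base: filing + 22 years → 13 April 2007.
Terminal disclaimer: CV-796496 expires on the earlier of 27 August 2010 and 13 April 2007.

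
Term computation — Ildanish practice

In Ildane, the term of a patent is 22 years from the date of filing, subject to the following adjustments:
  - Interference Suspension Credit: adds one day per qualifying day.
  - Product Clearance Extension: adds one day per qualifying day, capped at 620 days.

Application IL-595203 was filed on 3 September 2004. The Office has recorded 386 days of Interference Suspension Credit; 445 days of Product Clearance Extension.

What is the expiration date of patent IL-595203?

December 12, 2028

Base term: filing date + 22 years → 3 September 2026.
Interference Suspension Credit: +386 days → 24 September 2027.
Product Clearance Extension: 445 days (within the 620-day cap) → +445 days → 12 December 2028.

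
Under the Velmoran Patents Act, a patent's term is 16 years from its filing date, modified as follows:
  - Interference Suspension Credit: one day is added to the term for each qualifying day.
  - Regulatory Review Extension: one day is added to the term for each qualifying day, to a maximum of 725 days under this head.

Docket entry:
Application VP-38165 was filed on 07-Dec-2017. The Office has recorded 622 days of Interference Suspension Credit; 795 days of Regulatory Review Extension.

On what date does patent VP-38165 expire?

Base term: filing date + 16 years → 7 December 2033.
Interference Suspension Credit: +622 days → 21 August 2035.
Regulatory Review Extension: 795 days claimed exceeds the 725-day cap, so +725 days → 15 August 2037.

August 15, 2037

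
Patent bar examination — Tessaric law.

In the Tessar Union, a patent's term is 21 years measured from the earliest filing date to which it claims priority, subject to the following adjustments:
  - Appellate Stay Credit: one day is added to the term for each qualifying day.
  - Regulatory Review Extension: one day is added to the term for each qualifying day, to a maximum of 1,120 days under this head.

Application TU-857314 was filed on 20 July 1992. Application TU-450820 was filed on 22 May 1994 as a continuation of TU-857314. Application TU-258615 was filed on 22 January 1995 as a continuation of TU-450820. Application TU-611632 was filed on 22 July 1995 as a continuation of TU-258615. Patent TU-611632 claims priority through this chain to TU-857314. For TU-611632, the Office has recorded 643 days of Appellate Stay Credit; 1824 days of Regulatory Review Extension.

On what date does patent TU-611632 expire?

Earliest priority filing: 20 July 1992.
Base term: 20 July 1992 + 21 years → 20 July 2013.
Appellate Stay Credit: +643 days → 24 April 2015.
Regulatory Review Extension: 1824 days claimed exceeds the 1120-day cap, so +1120 days → 18 May 2018.

2018-05-18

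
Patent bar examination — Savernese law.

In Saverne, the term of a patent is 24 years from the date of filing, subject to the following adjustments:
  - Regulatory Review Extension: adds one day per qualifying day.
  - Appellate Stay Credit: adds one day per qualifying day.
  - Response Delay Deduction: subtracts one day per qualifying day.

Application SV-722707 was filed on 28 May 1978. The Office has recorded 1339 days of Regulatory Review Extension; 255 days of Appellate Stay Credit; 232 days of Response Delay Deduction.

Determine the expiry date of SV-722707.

Base term: filing date + 24 years → 28 May 2002.
Regulatory Review Extension: +1339 days → 26 January 2006.
Appellate Stay Credit: +255 days → 8 October 2006.
Response Delay Deduction: −232 days → 18 February 2006.

February 18, 2006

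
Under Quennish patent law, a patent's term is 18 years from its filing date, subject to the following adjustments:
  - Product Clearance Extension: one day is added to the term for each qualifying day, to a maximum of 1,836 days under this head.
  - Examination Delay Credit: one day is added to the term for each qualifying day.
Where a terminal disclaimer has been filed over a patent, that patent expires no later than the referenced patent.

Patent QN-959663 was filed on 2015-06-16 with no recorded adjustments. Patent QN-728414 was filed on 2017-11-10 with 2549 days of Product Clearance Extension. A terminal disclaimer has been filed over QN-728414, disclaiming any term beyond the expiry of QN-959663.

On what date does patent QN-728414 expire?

June 16, 2033

Natural term of QN-728414:
  Base: filing + 18 years → 10 November 2035.
  Product Clearance Extension: 2549 days claimed exceeds the 1836-day cap, so +1836 days → 19 November 2040.
Expiry of referenced patent QN-959663:
  Base: filing + 18 years → 16 June 2033.
Terminal disclaimer: QN-728414 expires on the earlier of 19 November 2040 and 16 June 2033.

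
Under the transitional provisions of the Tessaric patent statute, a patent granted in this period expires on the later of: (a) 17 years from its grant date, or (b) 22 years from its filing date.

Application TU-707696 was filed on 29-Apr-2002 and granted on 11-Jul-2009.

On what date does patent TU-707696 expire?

(a) grant + 17 years → 11 July 2026.
(b) filing + 22 years → 29 April 2024.
Later of the two: 11 July 2026.

July 11, 2026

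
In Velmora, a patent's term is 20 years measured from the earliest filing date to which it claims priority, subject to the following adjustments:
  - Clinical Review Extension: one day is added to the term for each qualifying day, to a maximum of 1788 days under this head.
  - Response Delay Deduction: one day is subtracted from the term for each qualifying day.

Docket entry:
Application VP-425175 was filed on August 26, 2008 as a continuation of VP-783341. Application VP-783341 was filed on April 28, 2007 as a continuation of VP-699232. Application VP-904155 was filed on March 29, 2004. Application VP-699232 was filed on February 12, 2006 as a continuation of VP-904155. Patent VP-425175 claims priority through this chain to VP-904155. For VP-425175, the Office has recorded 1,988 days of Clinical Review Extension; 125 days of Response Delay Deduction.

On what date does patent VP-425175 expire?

October 17, 2028

Earliest priority filing: 29 March 2004.
Base term: 29 March 2004 + 20 years → 29 March 2024.
Clinical Review Extension: 1988 days claimed exceeds the 1788-day cap, so +1788 days → 19 February 2029.
Response Delay Deduction: −125 days → 17 October 2028.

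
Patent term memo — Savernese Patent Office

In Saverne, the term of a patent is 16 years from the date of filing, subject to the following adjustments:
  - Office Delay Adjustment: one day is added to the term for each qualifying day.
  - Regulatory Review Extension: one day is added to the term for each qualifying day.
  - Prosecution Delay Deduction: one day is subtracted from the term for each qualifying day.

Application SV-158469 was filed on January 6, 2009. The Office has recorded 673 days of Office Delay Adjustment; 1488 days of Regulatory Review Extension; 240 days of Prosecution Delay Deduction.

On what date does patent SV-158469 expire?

April 11, 2030

Base term: filing date + 16 years → 6 January 2025.
Office Delay Adjustment: +673 days → 10 November 2026.
Regulatory Review Extension: +1488 days → 7 December 2030.
Prosecution Delay Deduction: −240 days → 11 April 2030.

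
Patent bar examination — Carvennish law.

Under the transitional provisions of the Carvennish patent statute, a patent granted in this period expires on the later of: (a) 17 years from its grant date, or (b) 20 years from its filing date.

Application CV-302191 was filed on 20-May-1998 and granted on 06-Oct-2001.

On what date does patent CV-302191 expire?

(a) grant + 17 years → 6 October 2018.
(b) filing + 20 years → 20 May 2018.
Later of the two: 6 October 2018.

2018-10-06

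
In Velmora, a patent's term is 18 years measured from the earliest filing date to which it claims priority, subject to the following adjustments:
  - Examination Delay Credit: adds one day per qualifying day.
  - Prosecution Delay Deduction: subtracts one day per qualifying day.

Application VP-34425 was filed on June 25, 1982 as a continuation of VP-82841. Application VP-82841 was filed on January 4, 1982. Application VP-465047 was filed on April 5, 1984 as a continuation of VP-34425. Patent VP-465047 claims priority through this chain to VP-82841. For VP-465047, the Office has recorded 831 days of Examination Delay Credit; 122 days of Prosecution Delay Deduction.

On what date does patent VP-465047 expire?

2001-12-13

Earliest priority filing: 4 January 1982.
Base term: 4 January 1982 + 18 years → 4 January 2000.
Examination Delay Credit: +831 days → 14 April 2002.
Prosecution Delay Deduction: −122 days → 13 December 2001.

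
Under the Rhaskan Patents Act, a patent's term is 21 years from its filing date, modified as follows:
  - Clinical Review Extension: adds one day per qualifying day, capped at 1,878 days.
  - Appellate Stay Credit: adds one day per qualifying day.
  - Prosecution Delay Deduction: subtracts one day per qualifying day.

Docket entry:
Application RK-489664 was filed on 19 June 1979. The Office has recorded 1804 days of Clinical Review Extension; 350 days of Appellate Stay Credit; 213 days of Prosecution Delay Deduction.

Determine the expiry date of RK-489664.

Base term: filing date + 21 years → 19 June 2000.
Clinical Review Extension: 1804 days (within the 1878-day cap) → +1804 days → 28 May 2005.
Appellate Stay Credit: +350 days → 13 May 2006.
Prosecution Delay Deduction: −213 days → 12 October 2005.

2005-10-12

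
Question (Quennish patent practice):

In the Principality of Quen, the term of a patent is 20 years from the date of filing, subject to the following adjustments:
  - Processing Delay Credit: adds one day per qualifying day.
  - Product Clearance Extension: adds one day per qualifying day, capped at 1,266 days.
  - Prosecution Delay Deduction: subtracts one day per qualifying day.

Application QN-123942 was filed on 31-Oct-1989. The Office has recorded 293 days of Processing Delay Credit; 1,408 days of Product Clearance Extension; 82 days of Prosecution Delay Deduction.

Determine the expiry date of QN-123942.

Base term: filing date + 20 years → 31 October 2009.
Processing Delay Credit: +293 days → 20 August 2010.
Product Clearance Extension: 1408 days claimed exceeds the 1266-day cap, so +1266 days → 6 February 2014.
Prosecution Delay Deduction: −82 days → 16 November 2013.

2013-11-16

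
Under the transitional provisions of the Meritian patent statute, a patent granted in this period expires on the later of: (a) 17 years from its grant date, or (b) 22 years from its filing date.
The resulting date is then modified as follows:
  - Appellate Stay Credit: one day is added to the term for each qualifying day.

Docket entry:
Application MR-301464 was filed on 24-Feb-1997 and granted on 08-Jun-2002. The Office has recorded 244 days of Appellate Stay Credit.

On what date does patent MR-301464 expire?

(a) grant + 17 years → 8 June 2019.
(b) filing + 22 years → 24 February 2019.
Later of the two: 8 June 2019.
Appellate Stay Credit: +244 days → 7 February 2020.

2020-02-07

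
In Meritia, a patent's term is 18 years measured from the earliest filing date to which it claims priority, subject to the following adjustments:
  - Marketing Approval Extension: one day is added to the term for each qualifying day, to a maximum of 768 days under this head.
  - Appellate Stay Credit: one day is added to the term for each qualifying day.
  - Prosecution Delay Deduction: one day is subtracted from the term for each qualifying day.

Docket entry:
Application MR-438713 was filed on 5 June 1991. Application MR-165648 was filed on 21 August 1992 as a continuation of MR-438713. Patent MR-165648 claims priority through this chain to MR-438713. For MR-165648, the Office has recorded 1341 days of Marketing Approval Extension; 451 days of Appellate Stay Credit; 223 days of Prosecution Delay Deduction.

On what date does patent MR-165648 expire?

February 26, 2012

Earliest priority filing: 5 June 1991.
Base term: 5 June 1991 + 18 years → 5 June 2009.
Marketing Approval Extension: 1341 days claimed exceeds the 768-day cap, so +768 days → 13 July 2011.
Appellate Stay Credit: +451 days → 6 October 2012.
Prosecution Delay Deduction: −223 days → 26 February 2012.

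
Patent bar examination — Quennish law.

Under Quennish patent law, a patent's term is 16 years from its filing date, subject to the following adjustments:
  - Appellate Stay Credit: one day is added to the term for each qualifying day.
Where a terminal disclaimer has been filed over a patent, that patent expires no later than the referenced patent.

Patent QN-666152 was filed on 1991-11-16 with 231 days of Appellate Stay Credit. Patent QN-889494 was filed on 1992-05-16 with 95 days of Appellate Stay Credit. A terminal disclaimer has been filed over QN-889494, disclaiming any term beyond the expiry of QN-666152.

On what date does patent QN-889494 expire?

Natural term of QN-889494:
  Base: filing + 16 years → 16 May 2008.
  Appellate Stay Credit: +95 days → 19 August 2008.
Expiry of referenced patent QN-666152:
  Base: filing + 16 years → 16 November 2007.
  Appellate Stay Credit: +231 days → 4 July 2008.
Terminal disclaimer: QN-889494 expires on the earlier of 19 August 2008 and 4 July 2008.

July 4, 2008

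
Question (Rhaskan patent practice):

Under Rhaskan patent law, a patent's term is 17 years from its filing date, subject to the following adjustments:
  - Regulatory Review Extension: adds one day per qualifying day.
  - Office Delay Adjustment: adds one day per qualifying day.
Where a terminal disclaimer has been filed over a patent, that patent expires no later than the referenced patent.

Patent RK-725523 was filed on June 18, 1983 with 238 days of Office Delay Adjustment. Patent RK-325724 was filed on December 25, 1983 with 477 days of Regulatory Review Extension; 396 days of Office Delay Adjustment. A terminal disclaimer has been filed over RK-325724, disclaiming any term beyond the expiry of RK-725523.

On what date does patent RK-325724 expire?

Natural term of RK-325724:
  Base: filing + 17 years → 25 December 2000.
  Regulatory Review Extension: +477 days → 16 April 2002.
  Office Delay Adjustment: +396 days → 17 May 2003.
Expiry of referenced patent RK-725523:
  Base: filing + 17 years → 18 June 2000.
  Office Delay Adjustment: +238 days → 11 February 2001.
Terminal disclaimer: RK-325724 expires on the earlier of 17 May 2003 and 11 February 2001.

February 11, 2001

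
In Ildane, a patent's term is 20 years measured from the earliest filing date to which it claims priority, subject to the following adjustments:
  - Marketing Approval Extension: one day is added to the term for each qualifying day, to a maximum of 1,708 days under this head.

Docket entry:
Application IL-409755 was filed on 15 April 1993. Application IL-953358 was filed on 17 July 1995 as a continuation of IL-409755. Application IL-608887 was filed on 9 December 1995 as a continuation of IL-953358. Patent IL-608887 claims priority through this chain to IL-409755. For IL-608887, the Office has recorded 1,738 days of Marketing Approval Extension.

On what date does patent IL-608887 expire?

Earliest priority filing: 15 April 1993.
Base term: 15 April 1993 + 20 years → 15 April 2013.
Marketing Approval Extension: 1738 days claimed exceeds the 1708-day cap, so +1708 days → 18 December 2017.

2017-12-18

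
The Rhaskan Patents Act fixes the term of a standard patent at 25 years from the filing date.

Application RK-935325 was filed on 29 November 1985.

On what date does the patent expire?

November 29, 2010

Filing date + 25 years → 29 November 2010.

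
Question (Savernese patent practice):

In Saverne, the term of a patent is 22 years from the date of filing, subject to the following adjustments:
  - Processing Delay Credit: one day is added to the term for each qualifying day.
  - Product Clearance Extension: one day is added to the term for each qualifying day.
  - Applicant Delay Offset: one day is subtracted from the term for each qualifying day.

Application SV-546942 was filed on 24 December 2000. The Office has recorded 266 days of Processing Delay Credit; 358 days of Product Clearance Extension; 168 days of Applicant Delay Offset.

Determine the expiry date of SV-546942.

2024-03-24

Base term: filing date + 22 years → 24 December 2022.
Processing Delay Credit: +266 days → 16 September 2023.
Product Clearance Extension: +358 days → 8 September 2024.
Applicant Delay Offset: −168 days → 24 March 2024.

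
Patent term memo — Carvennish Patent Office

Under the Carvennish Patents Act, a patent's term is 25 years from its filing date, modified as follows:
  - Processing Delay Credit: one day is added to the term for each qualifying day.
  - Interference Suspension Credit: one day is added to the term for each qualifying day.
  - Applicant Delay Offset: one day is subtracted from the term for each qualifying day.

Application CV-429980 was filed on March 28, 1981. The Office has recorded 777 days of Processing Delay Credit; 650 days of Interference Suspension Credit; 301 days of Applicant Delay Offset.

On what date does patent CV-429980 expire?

2009-04-27

Base term: filing date + 25 years → 28 March 2006.
Processing Delay Credit: +777 days → 13 May 2008.
Interference Suspension Credit: +650 days → 22 February 2010.
Applicant Delay Offset: −301 days → 27 April 2009.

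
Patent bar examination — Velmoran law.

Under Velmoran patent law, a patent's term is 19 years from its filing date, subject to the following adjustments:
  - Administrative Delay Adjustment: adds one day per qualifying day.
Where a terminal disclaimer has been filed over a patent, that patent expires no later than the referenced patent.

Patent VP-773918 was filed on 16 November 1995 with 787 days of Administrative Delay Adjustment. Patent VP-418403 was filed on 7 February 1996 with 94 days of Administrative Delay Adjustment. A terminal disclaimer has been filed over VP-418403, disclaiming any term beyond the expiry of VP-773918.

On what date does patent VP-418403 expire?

Natural term of VP-418403:
  Base: filing + 19 years → 7 February 2015.
  Administrative Delay Adjustment: +94 days → 12 May 2015.
Expiry of referenced patent VP-773918:
  Base: filing + 19 years → 16 November 2014.
  Administrative Delay Adjustment: +787 days → 11 January 2017.
Terminal disclaimer: VP-418403 expires on the earlier of 12 May 2015 and 11 January 2017.

2015-05-12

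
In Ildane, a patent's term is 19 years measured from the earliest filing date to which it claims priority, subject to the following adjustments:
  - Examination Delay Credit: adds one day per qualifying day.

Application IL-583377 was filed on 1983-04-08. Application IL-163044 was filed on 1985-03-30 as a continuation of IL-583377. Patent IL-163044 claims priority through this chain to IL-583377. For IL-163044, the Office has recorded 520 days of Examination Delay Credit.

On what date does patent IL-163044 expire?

September 10, 2003

Earliest priority filing: 8 April 1983.
Base term: 8 April 1983 + 19 years → 8 April 2002.
Examination Delay Credit: +520 days → 10 September 2003.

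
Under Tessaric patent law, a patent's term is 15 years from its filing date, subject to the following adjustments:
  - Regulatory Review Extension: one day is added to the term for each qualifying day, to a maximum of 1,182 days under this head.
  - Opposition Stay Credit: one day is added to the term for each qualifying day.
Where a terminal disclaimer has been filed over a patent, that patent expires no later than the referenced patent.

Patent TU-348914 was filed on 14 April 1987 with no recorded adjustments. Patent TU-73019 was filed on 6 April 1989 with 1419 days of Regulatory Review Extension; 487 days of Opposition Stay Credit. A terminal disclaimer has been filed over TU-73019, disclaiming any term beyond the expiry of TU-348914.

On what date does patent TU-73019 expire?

Natural term of TU-73019:
  Base: filing + 15 years → 6 April 2004.
  Regulatory Review Extension: 1419 days claimed exceeds the 1182-day cap, so +1182 days → 2 July 2007.
  Opposition Stay Credit: +487 days → 31 October 2008.
Expiry of referenced patent TU-348914:
  Base: filing + 15 years → 14 April 2002.
Terminal disclaimer: TU-73019 expires on the earlier of 31 October 2008 and 14 April 2002.

2002-04-14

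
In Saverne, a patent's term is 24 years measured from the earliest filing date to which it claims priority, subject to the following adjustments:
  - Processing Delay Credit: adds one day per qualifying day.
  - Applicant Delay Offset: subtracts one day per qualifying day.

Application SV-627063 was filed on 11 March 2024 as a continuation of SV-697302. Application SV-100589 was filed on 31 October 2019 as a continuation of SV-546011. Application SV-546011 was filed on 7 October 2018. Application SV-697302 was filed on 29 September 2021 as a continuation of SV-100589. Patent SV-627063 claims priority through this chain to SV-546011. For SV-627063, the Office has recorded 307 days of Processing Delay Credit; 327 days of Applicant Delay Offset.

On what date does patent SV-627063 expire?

Earliest priority filing: 7 October 2018.
Base term: 7 October 2018 + 24 years → 7 October 2042.
Processing Delay Credit: +307 days → 10 August 2043.
Applicant Delay Offset: −327 days → 17 September 2042.

September 17, 2042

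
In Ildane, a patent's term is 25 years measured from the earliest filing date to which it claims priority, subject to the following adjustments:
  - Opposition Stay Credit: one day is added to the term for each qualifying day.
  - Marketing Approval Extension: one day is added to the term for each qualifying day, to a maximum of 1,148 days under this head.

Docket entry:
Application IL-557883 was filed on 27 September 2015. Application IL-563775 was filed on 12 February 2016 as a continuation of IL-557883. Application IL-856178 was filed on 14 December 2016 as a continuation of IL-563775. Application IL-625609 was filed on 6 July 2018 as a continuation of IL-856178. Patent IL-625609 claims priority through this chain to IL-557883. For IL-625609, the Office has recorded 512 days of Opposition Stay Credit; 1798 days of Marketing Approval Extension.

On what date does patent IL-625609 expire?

April 14, 2045

Earliest priority filing: 27 September 2015.
Base term: 27 September 2015 + 25 years → 27 September 2040.
Opposition Stay Credit: +512 days → 21 February 2042.
Marketing Approval Extension: 1798 days claimed exceeds the 1148-day cap, so +1148 days → 14 April 2045.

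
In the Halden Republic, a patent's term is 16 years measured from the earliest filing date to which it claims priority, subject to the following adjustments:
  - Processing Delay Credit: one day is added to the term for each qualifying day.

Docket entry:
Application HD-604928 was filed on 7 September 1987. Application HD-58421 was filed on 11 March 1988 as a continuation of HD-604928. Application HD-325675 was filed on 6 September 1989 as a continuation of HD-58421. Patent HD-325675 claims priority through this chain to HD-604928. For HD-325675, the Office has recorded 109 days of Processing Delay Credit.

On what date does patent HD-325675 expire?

Earliest priority filing: 7 September 1987.
Base term: 7 September 1987 + 16 years → 7 September 2003.
Processing Delay Credit: +109 days → 25 December 2003.

December 25, 2003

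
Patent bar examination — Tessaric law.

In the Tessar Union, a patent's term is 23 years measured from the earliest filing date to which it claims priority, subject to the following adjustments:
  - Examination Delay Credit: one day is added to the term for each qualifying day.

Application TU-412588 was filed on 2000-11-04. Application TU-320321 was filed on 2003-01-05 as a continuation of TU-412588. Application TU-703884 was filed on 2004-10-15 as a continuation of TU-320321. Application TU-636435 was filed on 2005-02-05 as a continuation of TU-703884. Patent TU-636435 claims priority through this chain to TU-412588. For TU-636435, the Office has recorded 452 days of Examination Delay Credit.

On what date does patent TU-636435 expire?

2025-01-29

Earliest priority filing: 4 November 2000.
Base term: 4 November 2000 + 23 years → 4 November 2023.
Examination Delay Credit: +452 days → 29 January 2025.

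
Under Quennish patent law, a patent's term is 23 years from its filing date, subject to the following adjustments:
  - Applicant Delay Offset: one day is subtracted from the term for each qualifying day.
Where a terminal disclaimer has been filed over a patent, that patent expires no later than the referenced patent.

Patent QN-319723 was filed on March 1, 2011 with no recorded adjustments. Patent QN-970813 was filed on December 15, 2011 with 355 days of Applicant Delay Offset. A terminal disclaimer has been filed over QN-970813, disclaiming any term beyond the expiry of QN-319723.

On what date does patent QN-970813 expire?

2033-12-25

Natural term of QN-970813:
  Base: filing + 23 years → 15 December 2034.
  Applicant Delay Offset: −355 days → 25 December 2033.
Expiry of referenced patent QN-319723:
  Base: filing + 23 years → 1 March 2034.
Terminal disclaimer: QN-970813 expires on the earlier of 25 December 2033 and 1 March 2034.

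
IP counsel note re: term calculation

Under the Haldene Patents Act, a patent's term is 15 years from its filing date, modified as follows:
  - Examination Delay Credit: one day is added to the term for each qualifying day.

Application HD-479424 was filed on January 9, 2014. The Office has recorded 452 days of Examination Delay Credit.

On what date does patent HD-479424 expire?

2030-04-06

Base term: filing date + 15 years → 9 January 2029.
Examination Delay Credit: +452 days → 6 April 2030.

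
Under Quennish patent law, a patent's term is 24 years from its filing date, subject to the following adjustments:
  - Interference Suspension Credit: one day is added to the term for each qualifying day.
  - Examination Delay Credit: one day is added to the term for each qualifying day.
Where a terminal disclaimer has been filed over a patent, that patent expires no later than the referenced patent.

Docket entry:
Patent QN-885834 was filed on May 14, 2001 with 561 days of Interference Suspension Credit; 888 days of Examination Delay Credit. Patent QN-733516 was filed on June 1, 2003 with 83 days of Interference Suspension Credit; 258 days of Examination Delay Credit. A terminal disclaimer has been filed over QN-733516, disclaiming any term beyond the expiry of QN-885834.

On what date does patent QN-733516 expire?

May 7, 2028

Natural term of QN-733516:
  Base: filing + 24 years → 1 June 2027.
  Interference Suspension Credit: +83 days → 23 August 2027.
  Examination Delay Credit: +258 days → 7 May 2028.
Expiry of referenced patent QN-885834:
  Base: filing + 24 years → 14 May 2025.
  Interference Suspension Credit: +561 days → 26 November 2026.
  Examination Delay Credit: +888 days → 2 May 2029.
Terminal disclaimer: QN-733516 expires on the earlier of 7 May 2028 and 2 May 2029.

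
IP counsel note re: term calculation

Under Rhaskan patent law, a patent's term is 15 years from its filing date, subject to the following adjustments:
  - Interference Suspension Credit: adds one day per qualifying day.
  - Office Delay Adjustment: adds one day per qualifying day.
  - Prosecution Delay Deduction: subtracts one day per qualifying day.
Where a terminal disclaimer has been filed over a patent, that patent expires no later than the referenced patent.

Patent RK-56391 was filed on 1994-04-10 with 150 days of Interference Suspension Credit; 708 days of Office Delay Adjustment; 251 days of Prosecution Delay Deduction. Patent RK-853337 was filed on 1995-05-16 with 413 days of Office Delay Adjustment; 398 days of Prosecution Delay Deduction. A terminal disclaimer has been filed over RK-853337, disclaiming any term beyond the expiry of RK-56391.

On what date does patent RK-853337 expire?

May 31, 2010

Natural term of RK-853337:
  Base: filing + 15 years → 16 May 2010.
  Office Delay Adjustment: +413 days → 3 July 2011.
  Prosecution Delay Deduction: −398 days → 31 May 2010.
Expiry of referenced patent RK-56391:
  Base: filing + 15 years → 10 April 2009.
  Interference Suspension Credit: +150 days → 7 September 2009.
  Office Delay Adjustment: +708 days → 16 August 2011.
  Prosecution Delay Deduction: −251 days → 8 December 2010.
Terminal disclaimer: RK-853337 expires on the earlier of 31 May 2010 and 8 December 2010.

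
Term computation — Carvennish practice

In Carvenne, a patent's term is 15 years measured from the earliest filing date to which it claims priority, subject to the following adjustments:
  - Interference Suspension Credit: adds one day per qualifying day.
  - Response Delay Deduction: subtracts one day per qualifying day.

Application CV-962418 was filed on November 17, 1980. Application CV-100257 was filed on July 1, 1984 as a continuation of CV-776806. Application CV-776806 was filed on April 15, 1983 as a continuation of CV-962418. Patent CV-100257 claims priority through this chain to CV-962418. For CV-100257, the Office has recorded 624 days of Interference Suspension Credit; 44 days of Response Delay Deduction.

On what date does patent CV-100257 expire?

1997-06-19

Earliest priority filing: 17 November 1980.
Base term: 17 November 1980 + 15 years → 17 November 1995.
Interference Suspension Credit: +624 days → 2 August 1997.
Response Delay Deduction: −44 days → 19 June 1997.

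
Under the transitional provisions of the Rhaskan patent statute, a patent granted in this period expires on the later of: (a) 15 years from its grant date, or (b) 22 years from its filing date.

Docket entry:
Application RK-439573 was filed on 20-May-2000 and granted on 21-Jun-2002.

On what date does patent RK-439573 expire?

2022-05-20

(a) grant + 15 years → 21 June 2017.
(b) filing + 22 years → 20 May 2022.
Later of the two: 20 May 2022.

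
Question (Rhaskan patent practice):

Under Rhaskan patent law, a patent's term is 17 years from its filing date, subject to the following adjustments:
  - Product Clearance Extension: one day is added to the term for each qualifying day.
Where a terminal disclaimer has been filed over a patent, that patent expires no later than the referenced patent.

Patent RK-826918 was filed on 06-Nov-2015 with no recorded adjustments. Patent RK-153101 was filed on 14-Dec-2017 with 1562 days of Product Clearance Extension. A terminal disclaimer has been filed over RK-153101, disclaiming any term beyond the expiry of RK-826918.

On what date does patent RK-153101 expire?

November 6, 2032

Natural term of RK-153101:
  Base: filing + 17 years → 14 December 2034.
  Product Clearance Extension: +1562 days → 25 March 2039.
Expiry of referenced patent RK-826918:
  Base: filing + 17 years → 6 November 2032.
Terminal disclaimer: RK-153101 expires on the earlier of 25 March 2039 and 6 November 2032.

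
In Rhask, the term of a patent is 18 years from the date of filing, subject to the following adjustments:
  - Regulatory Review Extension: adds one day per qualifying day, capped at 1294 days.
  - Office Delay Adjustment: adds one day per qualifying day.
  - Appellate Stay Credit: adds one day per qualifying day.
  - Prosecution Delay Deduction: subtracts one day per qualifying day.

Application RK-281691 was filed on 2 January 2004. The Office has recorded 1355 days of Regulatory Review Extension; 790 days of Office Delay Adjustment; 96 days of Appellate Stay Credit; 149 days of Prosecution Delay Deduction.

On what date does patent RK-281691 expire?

2027-07-26

Base term: filing date + 18 years → 2 January 2022.
Regulatory Review Extension: 1355 days claimed exceeds the 1294-day cap, so +1294 days → 19 July 2025.
Office Delay Adjustment: +790 days → 17 September 2027.
Appellate Stay Credit: +96 days → 22 December 2027.
Prosecution Delay Deduction: −149 days → 26 July 2027.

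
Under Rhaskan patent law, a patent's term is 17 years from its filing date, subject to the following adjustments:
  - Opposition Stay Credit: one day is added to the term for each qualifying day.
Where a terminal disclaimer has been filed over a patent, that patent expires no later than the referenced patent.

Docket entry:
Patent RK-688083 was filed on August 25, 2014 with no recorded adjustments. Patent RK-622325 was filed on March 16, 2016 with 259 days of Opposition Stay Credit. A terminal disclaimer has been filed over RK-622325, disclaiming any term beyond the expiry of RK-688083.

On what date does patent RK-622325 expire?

Natural term of RK-622325:
  Base: filing + 17 years → 16 March 2033.
  Opposition Stay Credit: +259 days → 30 November 2033.
Expiry of referenced patent RK-688083:
  Base: filing + 17 years → 25 August 2031.
Terminal disclaimer: RK-622325 expires on the earlier of 30 November 2033 and 25 August 2031.

2031-08-25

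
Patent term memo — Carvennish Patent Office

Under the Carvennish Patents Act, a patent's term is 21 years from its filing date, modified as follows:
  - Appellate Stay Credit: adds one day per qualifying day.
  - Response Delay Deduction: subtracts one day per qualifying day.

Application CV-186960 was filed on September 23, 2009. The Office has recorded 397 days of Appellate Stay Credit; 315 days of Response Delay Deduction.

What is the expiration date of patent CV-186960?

2030-12-14

Base term: filing date + 21 years → 23 September 2030.
Appellate Stay Credit: +397 days → 25 October 2031.
Response Delay Deduction: −315 days → 14 December 2030.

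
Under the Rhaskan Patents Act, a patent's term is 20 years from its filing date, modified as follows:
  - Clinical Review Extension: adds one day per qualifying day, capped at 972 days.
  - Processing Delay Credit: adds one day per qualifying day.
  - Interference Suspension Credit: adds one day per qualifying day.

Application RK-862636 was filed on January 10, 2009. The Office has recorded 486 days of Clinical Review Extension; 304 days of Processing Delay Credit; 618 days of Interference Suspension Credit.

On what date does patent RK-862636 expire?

2032-11-18

Base term: filing date + 20 years → 10 January 2029.
Clinical Review Extension: 486 days (within the 972-day cap) → +486 days → 11 May 2030.
Processing Delay Credit: +304 days → 11 March 2031.
Interference Suspension Credit: +618 days → 18 November 2032.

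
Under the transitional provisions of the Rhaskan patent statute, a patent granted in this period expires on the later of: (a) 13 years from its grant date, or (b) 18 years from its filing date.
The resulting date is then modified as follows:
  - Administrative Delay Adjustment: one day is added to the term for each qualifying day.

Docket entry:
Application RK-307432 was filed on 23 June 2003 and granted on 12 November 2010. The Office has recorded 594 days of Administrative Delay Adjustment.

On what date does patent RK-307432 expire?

(a) grant + 13 years → 12 November 2023.
(b) filing + 18 years → 23 June 2021.
Later of the two: 12 November 2023.
Administrative Delay Adjustment: +594 days → 28 June 2025.

2025-06-28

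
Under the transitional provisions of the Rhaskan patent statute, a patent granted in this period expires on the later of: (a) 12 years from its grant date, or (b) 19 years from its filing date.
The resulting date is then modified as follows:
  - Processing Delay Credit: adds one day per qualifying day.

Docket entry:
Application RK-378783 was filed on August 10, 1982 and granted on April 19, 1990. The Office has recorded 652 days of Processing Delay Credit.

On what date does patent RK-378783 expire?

(a) grant + 12 years → 19 April 2002.
(b) filing + 19 years → 10 August 2001.
Later of the two: 19 April 2002.
Processing Delay Credit: +652 days → 31 January 2004.

January 31, 2004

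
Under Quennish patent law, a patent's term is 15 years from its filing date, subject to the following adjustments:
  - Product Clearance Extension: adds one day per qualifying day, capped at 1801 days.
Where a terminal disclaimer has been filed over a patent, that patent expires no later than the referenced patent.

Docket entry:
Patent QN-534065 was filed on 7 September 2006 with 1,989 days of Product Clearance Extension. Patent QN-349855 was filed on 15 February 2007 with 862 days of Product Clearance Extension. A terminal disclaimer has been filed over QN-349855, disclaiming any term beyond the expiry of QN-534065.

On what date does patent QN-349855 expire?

2024-06-26

Natural term of QN-349855:
  Base: filing + 15 years → 15 February 2022.
  Product Clearance Extension: 862 days (within the 1801-day cap) → +862 days → 26 June 2024.
Expiry of referenced patent QN-534065:
  Base: filing + 15 years → 7 September 2021.
  Product Clearance Extension: 1989 days claimed exceeds the 1801-day cap, so +1801 days → 13 August 2026.
Terminal disclaimer: QN-349855 expires on the earlier of 26 June 2024 and 13 August 2026.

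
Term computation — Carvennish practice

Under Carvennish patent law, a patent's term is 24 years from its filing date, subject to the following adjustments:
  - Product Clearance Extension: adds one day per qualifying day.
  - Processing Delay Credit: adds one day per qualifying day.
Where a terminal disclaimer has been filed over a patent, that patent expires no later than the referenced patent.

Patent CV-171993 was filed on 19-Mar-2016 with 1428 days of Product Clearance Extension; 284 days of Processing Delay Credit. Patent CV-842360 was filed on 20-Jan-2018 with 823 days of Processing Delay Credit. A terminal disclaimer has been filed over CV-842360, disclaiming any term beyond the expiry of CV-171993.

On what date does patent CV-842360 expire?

Natural term of CV-842360:
  Base: filing + 24 years → 20 January 2042.
  Processing Delay Credit: +823 days → 22 April 2044.
Expiry of referenced patent CV-171993:
  Base: filing + 24 years → 19 March 2040.
  Product Clearance Extension: +1428 days → 15 February 2044.
  Processing Delay Credit: +284 days → 25 November 2044.
Terminal disclaimer: CV-842360 expires on the earlier of 22 April 2044 and 25 November 2044.

April 22, 2044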